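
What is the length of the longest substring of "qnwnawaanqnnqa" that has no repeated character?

add q: [q] len 1
add n: [q, n] len 2
add w: [q, n, w] len 3
add n (repeat n, move left end past it): [w, n] len 2
add a: [w, n, a] len 3
add w (repeat w, move left end past it): [n, a, w] len 3
add a (repeat a, move left end past it): [w, a] len 2
add a (repeat a, move left end past it): [a] len 1
add n: [a, n] len 2
add q: [a, n, q] len 3
add n (repeat n, move left end past it): [q, n] len 2
add n (repeat n, move left end past it): [n] len 1
add q: [n, q] len 2
add a: [n, q, a] len 3
Longest all-distinct length: 3.

3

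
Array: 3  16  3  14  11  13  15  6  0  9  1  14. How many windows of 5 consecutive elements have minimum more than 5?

3 16 3 14 11 → min 3
16 3 14 11 13 → min 3
3 14 11 13 15 → min 3
14 11 13 15 6 → min 6  > 5 ✓
11 13 15 6 0 → min 0
13 15 6 0 9 → min 0
15 6 0 9 1 → min 0
6 0 9 1 14 → min 0
1 window satisfy the condition.

1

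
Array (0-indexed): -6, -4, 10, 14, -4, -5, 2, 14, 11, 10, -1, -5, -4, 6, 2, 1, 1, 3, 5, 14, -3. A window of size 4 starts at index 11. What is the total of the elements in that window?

Elements at indices 11..14: -5, -4, 6, 2
sum(-5, -4, 6, 2) = -1

-1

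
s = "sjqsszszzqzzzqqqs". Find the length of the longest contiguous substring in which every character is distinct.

3

add s: [s] len 1
add j: [s, j] len 2
add q: [s, j, q] len 3
add s (repeat s, move left end past it): [j, q, s] len 3
add s (repeat s, move left end past it): [s] len 1
add z: [s, z] len 2
add s (repeat s, move left end past it): [z, s] len 2
add z (repeat z, move left end past it): [s, z] len 2
add z (repeat z, move left end past it): [z] len 1
add q: [z, q] len 2
add z (repeat z, move left end past it): [q, z] len 2
add z (repeat z, move left end past it): [z] len 1
add z (repeat z, move left end past it): [z] len 1
add q: [z, q] len 2
add q (repeat q, move left end past it): [q] len 1
add q (repeat q, move left end past it): [q] len 1
add s: [q, s] len 2
Longest all-distinct length: 3.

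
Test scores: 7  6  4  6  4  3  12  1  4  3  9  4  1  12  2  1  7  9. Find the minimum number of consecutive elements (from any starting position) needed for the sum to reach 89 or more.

Extend right; whenever the sum reaches 89, record the length and shrink from the left:
add 7: running sum 7 < 89
add 6: running sum 13 < 89
add 4: running sum 17 < 89
add 6: running sum 23 < 89
add 4: running sum 27 < 89
add 3: running sum 30 < 89
add 12: running sum 42 < 89
add 1: running sum 43 < 89
add 4: running sum 47 < 89
add 3: running sum 50 < 89
add 9: running sum 59 < 89
add 4: running sum 63 < 89
add 1: running sum 64 < 89
add 12: running sum 76 < 89
add 2: running sum 78 < 89
add 1: running sum 79 < 89
add 7: running sum 86 < 89
add 9: shortest ending here [7, 6, 4, 6, 4, 3, 12, 1, 4, 3, 9, 4, 1, 12, 2, 1, 7, 9] sum 95, len 18
Shortest qualifying length: 18.

18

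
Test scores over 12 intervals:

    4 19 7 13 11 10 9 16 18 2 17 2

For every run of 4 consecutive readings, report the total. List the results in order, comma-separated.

43, 50, 41, 43, 46, 53, 45, 53, 39

Sliding a size-4 window across the 12 values:
[4, 19, 7, 13] → sum 43
[19, 7, 13, 11] → sum 50
[7, 13, 11, 10] → sum 41
[13, 11, 10, 9] → sum 43
[11, 10, 9, 16] → sum 46
[10, 9, 16, 18] → sum 53
[9, 16, 18, 2] → sum 45
[16, 18, 2, 17] → sum 53
[18, 2, 17, 2] → sum 39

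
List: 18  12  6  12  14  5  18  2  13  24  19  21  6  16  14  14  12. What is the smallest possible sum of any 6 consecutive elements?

57

Each size-6 window and its sum:
[18, 12, 6, 12, 14, 5] → sum 67
[12, 6, 12, 14, 5, 18] → sum 67
[6, 12, 14, 5, 18, 2] → sum 57
[12, 14, 5, 18, 2, 13] → sum 64
[14, 5, 18, 2, 13, 24] → sum 76
[5, 18, 2, 13, 24, 19] → sum 81
[18, 2, 13, 24, 19, 21] → sum 97
[2, 13, 24, 19, 21, 6] → sum 85
[13, 24, 19, 21, 6, 16] → sum 99
[24, 19, 21, 6, 16, 14] → sum 100
[19, 21, 6, 16, 14, 14] → sum 90
[21, 6, 16, 14, 14, 12] → sum 83
Smallest of these is 57.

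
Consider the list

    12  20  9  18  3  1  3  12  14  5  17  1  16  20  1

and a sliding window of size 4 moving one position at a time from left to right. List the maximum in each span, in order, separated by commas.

Sliding a size-4 window across the 15 values:
(12, 20, 9, 18) → max 20
(20, 9, 18, 3) → max 20
(9, 18, 3, 1) → max 18
(18, 3, 1, 3) → max 18
(3, 1, 3, 12) → max 12
(1, 3, 12, 14) → max 14
(3, 12, 14, 5) → max 14
(12, 14, 5, 17) → max 17
(14, 5, 17, 1) → max 17
(5, 17, 1, 16) → max 17
(17, 1, 16, 20) → max 20
(1, 16, 20, 1) → max 20

20, 20, 18, 18, 12, 14, 14, 17, 17, 17, 20, 20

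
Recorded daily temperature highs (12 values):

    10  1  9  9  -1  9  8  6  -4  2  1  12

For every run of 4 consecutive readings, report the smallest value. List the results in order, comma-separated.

1, -1, -1, -1, -1, -4, -4, -4, -4

(10, 1, 9, 9) → min 1
(1, 9, 9, -1) → min -1
(9, 9, -1, 9) → min -1
(9, -1, 9, 8) → min -1
(-1, 9, 8, 6) → min -1
(9, 8, 6, -4) → min -4
(8, 6, -4, 2) → min -4
(6, -4, 2, 1) → min -4
(-4, 2, 1, 12) → min -4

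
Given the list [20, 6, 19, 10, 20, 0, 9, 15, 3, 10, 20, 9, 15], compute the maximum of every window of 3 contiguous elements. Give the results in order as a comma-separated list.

(20, 6, 19) → max 20
(6, 19, 10) → max 19
(19, 10, 20) → max 20
(10, 20, 0) → max 20
(20, 0, 9) → max 20
(0, 9, 15) → max 15
(9, 15, 3) → max 15
(15, 3, 10) → max 15
(3, 10, 20) → max 20
(10, 20, 9) → max 20
(20, 9, 15) → max 20

20, 19, 20, 20, 20, 15, 15, 15, 20, 20, 20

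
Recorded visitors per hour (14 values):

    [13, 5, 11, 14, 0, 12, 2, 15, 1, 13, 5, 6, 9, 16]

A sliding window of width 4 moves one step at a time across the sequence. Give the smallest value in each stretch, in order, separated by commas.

13 5 11 14 → min 5
5 11 14 0 → min 0
11 14 0 12 → min 0
14 0 12 2 → min 0
0 12 2 15 → min 0
12 2 15 1 → min 1
2 15 1 13 → min 1
15 1 13 5 → min 1
1 13 5 6 → min 1
13 5 6 9 → min 5
5 6 9 16 → min 5

5, 0, 0, 0, 0, 1, 1, 1, 1, 5, 5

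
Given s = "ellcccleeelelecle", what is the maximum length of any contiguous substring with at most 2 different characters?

8

[e] 1 distinct, len 1
[e, l] 2 distinct, len 2
[e, l, l] 2 distinct, len 3
[l, l, c] 2 distinct, len 3
[l, l, c, c] 2 distinct, len 4
[l, l, c, c, c] 2 distinct, len 5
[l, l, c, c, c, l] 2 distinct, len 6
[l, e] 2 distinct, len 2
[l, e, e] 2 distinct, len 3
[l, e, e, e] 2 distinct, len 4
[l, e, e, e, l] 2 distinct, len 5
[l, e, e, e, l, e] 2 distinct, len 6
[l, e, e, e, l, e, l] 2 distinct, len 7
[l, e, e, e, l, e, l, e] 2 distinct, len 8
[e, c] 2 distinct, len 2
[c, l] 2 distinct, len 2
[l, e] 2 distinct, len 2
Longest length with ≤2 distinct: 8.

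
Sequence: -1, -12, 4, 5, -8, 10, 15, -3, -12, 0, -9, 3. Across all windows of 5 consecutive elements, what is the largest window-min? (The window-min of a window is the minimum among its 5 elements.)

-8

[-1, -12, 4, 5, -8] → min -12
[-12, 4, 5, -8, 10] → min -12
[4, 5, -8, 10, 15] → min -8
[5, -8, 10, 15, -3] → min -8
[-8, 10, 15, -3, -12] → min -12
[10, 15, -3, -12, 0] → min -12
[15, -3, -12, 0, -9] → min -12
[-3, -12, 0, -9, 3] → min -12
Largest of these is -8.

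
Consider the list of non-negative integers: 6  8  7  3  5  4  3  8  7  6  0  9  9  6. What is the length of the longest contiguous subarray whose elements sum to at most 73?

12

→ 6: sum 6, len 1
→ 8: sum 14, len 2
→ 7: sum 21, len 3
→ 3: sum 24, len 4
→ 5: sum 29, len 5
→ 4: sum 33, len 6
→ 3: sum 36, len 7
→ 8: sum 44, len 8
→ 7: sum 51, len 9
→ 6: sum 57, len 10
→ 0: sum 57, len 11
→ 9: sum 66, len 12
→ 9 (dropped 6): sum 69, len 12
→ 6 (dropped 8): sum 67, len 12
Longest length seen: 12.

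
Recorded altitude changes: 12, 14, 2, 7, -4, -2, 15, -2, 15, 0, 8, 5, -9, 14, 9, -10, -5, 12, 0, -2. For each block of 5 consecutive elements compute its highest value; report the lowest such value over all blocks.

12

Each size-5 window and its max:
[12, 14, 2, 7, -4] → max 14
[14, 2, 7, -4, -2] → max 14
[2, 7, -4, -2, 15] → max 15
[7, -4, -2, 15, -2] → max 15
[-4, -2, 15, -2, 15] → max 15
[-2, 15, -2, 15, 0] → max 15
[15, -2, 15, 0, 8] → max 15
[-2, 15, 0, 8, 5] → max 15
[15, 0, 8, 5, -9] → max 15
[0, 8, 5, -9, 14] → max 14
[8, 5, -9, 14, 9] → max 14
[5, -9, 14, 9, -10] → max 14
[-9, 14, 9, -10, -5] → max 14
[14, 9, -10, -5, 12] → max 14
[9, -10, -5, 12, 0] → max 12
[-10, -5, 12, 0, -2] → max 12
Lowest of these is 12.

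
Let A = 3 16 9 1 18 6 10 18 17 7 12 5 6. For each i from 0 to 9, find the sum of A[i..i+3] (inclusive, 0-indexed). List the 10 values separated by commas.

29, 44, 34, 35, 52, 51, 52, 54, 41, 30

Sliding a size-4 window across the 13 values:
(3, 16, 9, 1) → sum 29
(16, 9, 1, 18) → sum 44
(9, 1, 18, 6) → sum 34
(1, 18, 6, 10) → sum 35
(18, 6, 10, 18) → sum 52
(6, 10, 18, 17) → sum 51
(10, 18, 17, 7) → sum 52
(18, 17, 7, 12) → sum 54
(17, 7, 12, 5) → sum 41
(7, 12, 5, 6) → sum 30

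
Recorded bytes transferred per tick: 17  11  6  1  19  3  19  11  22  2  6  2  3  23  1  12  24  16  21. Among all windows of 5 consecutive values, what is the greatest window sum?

(17, 11, 6, 1, 19) → sum 54
(11, 6, 1, 19, 3) → sum 40
(6, 1, 19, 3, 19) → sum 48
(1, 19, 3, 19, 11) → sum 53
(19, 3, 19, 11, 22) → sum 74
(3, 19, 11, 22, 2) → sum 57
(19, 11, 22, 2, 6) → sum 60
(11, 22, 2, 6, 2) → sum 43
(22, 2, 6, 2, 3) → sum 35
(2, 6, 2, 3, 23) → sum 36
(6, 2, 3, 23, 1) → sum 35
(2, 3, 23, 1, 12) → sum 41
(3, 23, 1, 12, 24) → sum 63
(23, 1, 12, 24, 16) → sum 76
(1, 12, 24, 16, 21) → sum 74
Greatest of these is 76.

76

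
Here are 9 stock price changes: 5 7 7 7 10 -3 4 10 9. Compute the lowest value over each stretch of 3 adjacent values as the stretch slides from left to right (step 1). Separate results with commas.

5, 7, 7, -3, -3, -3, 4

5 7 7 → min 5
7 7 7 → min 7
7 7 10 → min 7
7 10 -3 → min -3
10 -3 4 → min -3
-3 4 10 → min -3
4 10 9 → min 4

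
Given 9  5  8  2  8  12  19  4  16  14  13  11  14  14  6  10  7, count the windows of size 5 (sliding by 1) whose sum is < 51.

(9, 5, 8, 2, 8) → sum 32  < 51 ✓
(5, 8, 2, 8, 12) → sum 35  < 51 ✓
(8, 2, 8, 12, 19) → sum 49  < 51 ✓
(2, 8, 12, 19, 4) → sum 45  < 51 ✓
(8, 12, 19, 4, 16) → sum 59
(12, 19, 4, 16, 14) → sum 65
(19, 4, 16, 14, 13) → sum 66
(4, 16, 14, 13, 11) → sum 58
(16, 14, 13, 11, 14) → sum 68
(14, 13, 11, 14, 14) → sum 66
(13, 11, 14, 14, 6) → sum 58
(11, 14, 14, 6, 10) → sum 55
(14, 14, 6, 10, 7) → sum 51
4 windows satisfy the condition.

4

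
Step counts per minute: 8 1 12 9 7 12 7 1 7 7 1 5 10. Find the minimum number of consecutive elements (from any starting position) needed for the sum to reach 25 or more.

add 8: running sum 8 < 25
add 1: running sum 9 < 25
add 12: running sum 21 < 25
end 3: [8, 1, 12, 9] sum 30, len 4
end 4: [12, 9, 7] sum 28, len 3
end 5: [9, 7, 12] sum 28, len 3
end 6: [7, 12, 7] sum 26, len 3
end 7: [7, 12, 7, 1] sum 27, len 4
end 8: [12, 7, 1, 7] sum 27, len 4
end 9: [12, 7, 1, 7, 7] sum 34, len 5
end 10: [12, 7, 1, 7, 7, 1] sum 35, len 6
end 11: [7, 1, 7, 7, 1, 5] sum 28, len 6
end 12: [7, 7, 1, 5, 10] sum 30, len 5
Shortest qualifying length: 3.

3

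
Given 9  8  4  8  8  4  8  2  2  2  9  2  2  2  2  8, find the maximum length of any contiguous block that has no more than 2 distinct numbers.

add 9: window [9] (1 distinct), len 1
add 8: window [9, 8] (2 distinct), len 2
add 4: window [8, 4] (2 distinct), len 2
add 8: window [8, 4, 8] (2 distinct), len 3
add 8: window [8, 4, 8, 8] (2 distinct), len 4
add 4: window [8, 4, 8, 8, 4] (2 distinct), len 5
add 8: window [8, 4, 8, 8, 4, 8] (2 distinct), len 6
add 2: window [8, 2] (2 distinct), len 2
add 2: window [8, 2, 2] (2 distinct), len 3
add 2: window [8, 2, 2, 2] (2 distinct), len 4
add 9: window [2, 2, 2, 9] (2 distinct), len 4
add 2: window [2, 2, 2, 9, 2] (2 distinct), len 5
add 2: window [2, 2, 2, 9, 2, 2] (2 distinct), len 6
add 2: window [2, 2, 2, 9, 2, 2, 2] (2 distinct), len 7
add 2: window [2, 2, 2, 9, 2, 2, 2, 2] (2 distinct), len 8
add 8: window [2, 2, 2, 2, 8] (2 distinct), len 5
Longest length with ≤2 distinct: 8.

8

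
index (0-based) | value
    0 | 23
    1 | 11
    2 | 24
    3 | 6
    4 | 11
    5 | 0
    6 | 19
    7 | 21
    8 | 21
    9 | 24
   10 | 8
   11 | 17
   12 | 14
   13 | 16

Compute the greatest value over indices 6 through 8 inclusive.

21

Elements at indices 6..8: 19, 21, 21
max(19, 21, 21) = 21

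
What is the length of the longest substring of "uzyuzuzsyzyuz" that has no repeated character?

4

[u] len 1
[u, z] len 2
[u, z, y] len 3
[z, y, u] len 3
[y, u, z] len 3
[z, u] len 2
[u, z] len 2
[u, z, s] len 3
[u, z, s, y] len 4
[s, y, z] len 3
[z, y] len 2
[z, y, u] len 3
[y, u, z] len 3
Longest all-distinct length: 4.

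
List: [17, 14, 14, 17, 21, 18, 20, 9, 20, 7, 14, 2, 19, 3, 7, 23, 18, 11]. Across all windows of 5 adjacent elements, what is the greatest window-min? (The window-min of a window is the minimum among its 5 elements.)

14

[17, 14, 14, 17, 21] → min 14
[14, 14, 17, 21, 18] → min 14
[14, 17, 21, 18, 20] → min 14
[17, 21, 18, 20, 9] → min 9
[21, 18, 20, 9, 20] → min 9
[18, 20, 9, 20, 7] → min 7
[20, 9, 20, 7, 14] → min 7
[9, 20, 7, 14, 2] → min 2
[20, 7, 14, 2, 19] → min 2
[7, 14, 2, 19, 3] → min 2
[14, 2, 19, 3, 7] → min 2
[2, 19, 3, 7, 23] → min 2
[19, 3, 7, 23, 18] → min 3
[3, 7, 23, 18, 11] → min 3
Greatest of these is 14.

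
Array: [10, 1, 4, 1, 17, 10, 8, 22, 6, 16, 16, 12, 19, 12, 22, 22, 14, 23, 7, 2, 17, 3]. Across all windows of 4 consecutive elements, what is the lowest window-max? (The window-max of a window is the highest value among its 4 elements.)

10

Each size-4 window and its max:
(10, 1, 4, 1) → max 10
(1, 4, 1, 17) → max 17
(4, 1, 17, 10) → max 17
(1, 17, 10, 8) → max 17
(17, 10, 8, 22) → max 22
(10, 8, 22, 6) → max 22
(8, 22, 6, 16) → max 22
(22, 6, 16, 16) → max 22
(6, 16, 16, 12) → max 16
(16, 16, 12, 19) → max 19
(16, 12, 19, 12) → max 19
(12, 19, 12, 22) → max 22
(19, 12, 22, 22) → max 22
(12, 22, 22, 14) → max 22
(22, 22, 14, 23) → max 23
(22, 14, 23, 7) → max 23
(14, 23, 7, 2) → max 23
(23, 7, 2, 17) → max 23
(7, 2, 17, 3) → max 17
Lowest of these is 10.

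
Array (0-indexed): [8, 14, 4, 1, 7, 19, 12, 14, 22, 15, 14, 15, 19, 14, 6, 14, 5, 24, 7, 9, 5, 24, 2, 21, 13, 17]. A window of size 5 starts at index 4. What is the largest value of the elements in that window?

Elements at indices 4..8: 7, 19, 12, 14, 22
max(7, 19, 12, 14, 22) = 22

22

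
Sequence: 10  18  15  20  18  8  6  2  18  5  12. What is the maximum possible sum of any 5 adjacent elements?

81

Window sums for each of the 7 positions:
10 18 15 20 18 → sum 81
18 15 20 18 8 → sum 79
15 20 18 8 6 → sum 67
20 18 8 6 2 → sum 54
18 8 6 2 18 → sum 52
8 6 2 18 5 → sum 39
6 2 18 5 12 → sum 43
Maximum of these is 81.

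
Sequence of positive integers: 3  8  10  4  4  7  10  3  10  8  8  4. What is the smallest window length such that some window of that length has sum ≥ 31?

4

add 3: running sum 3 < 31
add 8: running sum 11 < 31
add 10: running sum 21 < 31
add 4: running sum 25 < 31
add 4: running sum 29 < 31
end 5: [8, 10, 4, 4, 7] sum 33, len 5
end 6: [10, 4, 4, 7, 10] sum 35, len 5
end 7: [10, 4, 4, 7, 10, 3] sum 38, len 6
end 8: [4, 7, 10, 3, 10] sum 34, len 5
end 9: [10, 3, 10, 8] sum 31, len 4
end 10: [10, 3, 10, 8, 8] sum 39, len 5
end 11: [3, 10, 8, 8, 4] sum 33, len 5
Shortest qualifying length: 4.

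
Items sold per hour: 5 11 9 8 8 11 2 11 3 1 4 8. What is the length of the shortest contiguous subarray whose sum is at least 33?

4

add 5: running sum 5 < 33
add 11: running sum 16 < 33
add 9: running sum 25 < 33
add 8: shortest ending here [5, 11, 9, 8] sum 33, len 4
add 8: shortest ending here [11, 9, 8, 8] sum 36, len 4
add 11: shortest ending here [9, 8, 8, 11] sum 36, len 4
add 2: shortest ending here [9, 8, 8, 11, 2] sum 38, len 5
add 11: shortest ending here [8, 8, 11, 2, 11] sum 40, len 5
add 3: shortest ending here [8, 11, 2, 11, 3] sum 35, len 5
add 1: shortest ending here [8, 11, 2, 11, 3, 1] sum 36, len 6
add 4: shortest ending here [8, 11, 2, 11, 3, 1, 4] sum 40, len 7
add 8: shortest ending here [11, 2, 11, 3, 1, 4, 8] sum 40, len 7
Shortest qualifying length: 4.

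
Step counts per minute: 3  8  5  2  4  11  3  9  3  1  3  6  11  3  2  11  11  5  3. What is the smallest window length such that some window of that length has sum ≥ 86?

15

add 3: running sum 3 < 86
add 8: running sum 11 < 86
add 5: running sum 16 < 86
add 2: running sum 18 < 86
add 4: running sum 22 < 86
add 11: running sum 33 < 86
add 3: running sum 36 < 86
add 9: running sum 45 < 86
add 3: running sum 48 < 86
add 1: running sum 49 < 86
add 3: running sum 52 < 86
add 6: running sum 58 < 86
add 11: running sum 69 < 86
add 3: running sum 72 < 86
add 2: running sum 74 < 86
add 11: running sum 85 < 86
add 11: shortest ending here [8, 5, 2, 4, 11, 3, 9, 3, 1, 3, 6, 11, 3, 2, 11, 11] sum 93, len 16
add 5: shortest ending here [5, 2, 4, 11, 3, 9, 3, 1, 3, 6, 11, 3, 2, 11, 11, 5] sum 90, len 16
add 3: shortest ending here [4, 11, 3, 9, 3, 1, 3, 6, 11, 3, 2, 11, 11, 5, 3] sum 86, len 15
Shortest qualifying length: 15.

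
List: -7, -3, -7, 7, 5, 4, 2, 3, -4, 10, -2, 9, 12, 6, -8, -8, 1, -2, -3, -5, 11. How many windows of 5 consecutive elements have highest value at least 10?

9

-7 -3 -7 7 5 → max 7
-3 -7 7 5 4 → max 7
-7 7 5 4 2 → max 7
7 5 4 2 3 → max 7
5 4 2 3 -4 → max 5
4 2 3 -4 10 → max 10  ≥ 10 ✓
2 3 -4 10 -2 → max 10  ≥ 10 ✓
3 -4 10 -2 9 → max 10  ≥ 10 ✓
-4 10 -2 9 12 → max 12  ≥ 10 ✓
10 -2 9 12 6 → max 12  ≥ 10 ✓
-2 9 12 6 -8 → max 12  ≥ 10 ✓
9 12 6 -8 -8 → max 12  ≥ 10 ✓
12 6 -8 -8 1 → max 12  ≥ 10 ✓
6 -8 -8 1 -2 → max 6
-8 -8 1 -2 -3 → max 1
-8 1 -2 -3 -5 → max 1
1 -2 -3 -5 11 → max 11  ≥ 10 ✓
9 windows satisfy the condition.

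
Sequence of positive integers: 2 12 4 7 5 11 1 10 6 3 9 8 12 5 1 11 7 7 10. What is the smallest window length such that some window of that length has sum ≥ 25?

add 2: running sum 2 < 25
add 12: running sum 14 < 25
add 4: running sum 18 < 25
add 7: shortest ending here [2, 12, 4, 7] sum 25, len 4
add 5: shortest ending here [12, 4, 7, 5] sum 28, len 4
add 11: shortest ending here [4, 7, 5, 11] sum 27, len 4
add 1: shortest ending here [4, 7, 5, 11, 1] sum 28, len 5
add 10: shortest ending here [5, 11, 1, 10] sum 27, len 4
add 6: shortest ending here [11, 1, 10, 6] sum 28, len 4
add 3: shortest ending here [11, 1, 10, 6, 3] sum 31, len 5
add 9: shortest ending here [10, 6, 3, 9] sum 28, len 4
add 8: shortest ending here [6, 3, 9, 8] sum 26, len 4
add 12: shortest ending here [9, 8, 12] sum 29, len 3
add 5: shortest ending here [8, 12, 5] sum 25, len 3
add 1: shortest ending here [8, 12, 5, 1] sum 26, len 4
add 11: shortest ending here [12, 5, 1, 11] sum 29, len 4
add 7: shortest ending here [12, 5, 1, 11, 7] sum 36, len 5
add 7: shortest ending here [11, 7, 7] sum 25, len 3
add 10: shortest ending here [11, 7, 7, 10] sum 35, len 4
Shortest qualifying length: 3.

3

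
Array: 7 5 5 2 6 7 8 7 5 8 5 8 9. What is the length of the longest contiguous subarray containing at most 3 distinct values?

7

Extend right; when distinct count exceeds 3, shrink from the left:
[7] 1 distinct, len 1
[7, 5] 2 distinct, len 2
[7, 5, 5] 2 distinct, len 3
[7, 5, 5, 2] 3 distinct, len 4
[5, 5, 2, 6] 3 distinct, len 4
[2, 6, 7] 3 distinct, len 3
[6, 7, 8] 3 distinct, len 3
[6, 7, 8, 7] 3 distinct, len 4
[7, 8, 7, 5] 3 distinct, len 4
[7, 8, 7, 5, 8] 3 distinct, len 5
[7, 8, 7, 5, 8, 5] 3 distinct, len 6
[7, 8, 7, 5, 8, 5, 8] 3 distinct, len 7
[5, 8, 5, 8, 9] 3 distinct, len 5
Longest length with ≤3 distinct: 7.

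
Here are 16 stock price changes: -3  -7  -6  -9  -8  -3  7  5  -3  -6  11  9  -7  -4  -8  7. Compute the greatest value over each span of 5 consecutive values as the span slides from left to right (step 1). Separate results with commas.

(-3, -7, -6, -9, -8) → max -3
(-7, -6, -9, -8, -3) → max -3
(-6, -9, -8, -3, 7) → max 7
(-9, -8, -3, 7, 5) → max 7
(-8, -3, 7, 5, -3) → max 7
(-3, 7, 5, -3, -6) → max 7
(7, 5, -3, -6, 11) → max 11
(5, -3, -6, 11, 9) → max 11
(-3, -6, 11, 9, -7) → max 11
(-6, 11, 9, -7, -4) → max 11
(11, 9, -7, -4, -8) → max 11
(9, -7, -4, -8, 7) → max 9

-3, -3, 7, 7, 7, 7, 11, 11, 11, 11, 11, 9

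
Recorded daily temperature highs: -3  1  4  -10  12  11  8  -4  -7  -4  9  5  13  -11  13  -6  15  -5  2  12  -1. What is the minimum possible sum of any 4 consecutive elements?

Each size-4 window and its sum:
[-3, 1, 4, -10] → sum -8
[1, 4, -10, 12] → sum 7
[4, -10, 12, 11] → sum 17
[-10, 12, 11, 8] → sum 21
[12, 11, 8, -4] → sum 27
[11, 8, -4, -7] → sum 8
[8, -4, -7, -4] → sum -7
[-4, -7, -4, 9] → sum -6
[-7, -4, 9, 5] → sum 3
[-4, 9, 5, 13] → sum 23
[9, 5, 13, -11] → sum 16
[5, 13, -11, 13] → sum 20
[13, -11, 13, -6] → sum 9
[-11, 13, -6, 15] → sum 11
[13, -6, 15, -5] → sum 17
[-6, 15, -5, 2] → sum 6
[15, -5, 2, 12] → sum 24
[-5, 2, 12, -1] → sum 8
Minimum of these is -8.

-8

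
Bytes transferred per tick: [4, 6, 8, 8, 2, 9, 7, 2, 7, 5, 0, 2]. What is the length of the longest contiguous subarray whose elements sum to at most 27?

6

Extend to the right; shrink from the left whenever the sum exceeds 27:
[4] sum 4 len 1
[4, 6] sum 10 len 2
[4, 6, 8] sum 18 len 3
[4, 6, 8, 8] sum 26 len 4
[6, 8, 8, 2] sum 24 len 4
[8, 8, 2, 9] sum 27 len 4
[8, 2, 9, 7] sum 26 len 4
[2, 9, 7, 2] sum 20 len 4
[2, 9, 7, 2, 7] sum 27 len 5
[7, 2, 7, 5] sum 21 len 4
[7, 2, 7, 5, 0] sum 21 len 5
[7, 2, 7, 5, 0, 2] sum 23 len 6
Longest length seen: 6.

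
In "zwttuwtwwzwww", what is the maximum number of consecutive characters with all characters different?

[z] len 1
[z, w] len 2
[z, w, t] len 3
[t] len 1
[t, u] len 2
[t, u, w] len 3
[u, w, t] len 3
[t, w] len 2
[w] len 1
[w, z] len 2
[z, w] len 2
[w] len 1
[w] len 1
Longest all-distinct length: 3.

3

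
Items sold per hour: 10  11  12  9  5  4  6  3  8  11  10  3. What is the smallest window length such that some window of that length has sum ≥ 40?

4

add 10: running sum 10 < 40
add 11: running sum 21 < 40
add 12: running sum 33 < 40
add 9: shortest ending here [10, 11, 12, 9] sum 42, len 4
add 5: shortest ending here [10, 11, 12, 9, 5] sum 47, len 5
add 4: shortest ending here [11, 12, 9, 5, 4] sum 41, len 5
add 6: shortest ending here [11, 12, 9, 5, 4, 6] sum 47, len 6
add 3: shortest ending here [11, 12, 9, 5, 4, 6, 3] sum 50, len 7
add 8: shortest ending here [12, 9, 5, 4, 6, 3, 8] sum 47, len 7
add 11: shortest ending here [9, 5, 4, 6, 3, 8, 11] sum 46, len 7
add 10: shortest ending here [4, 6, 3, 8, 11, 10] sum 42, len 6
add 3: shortest ending here [6, 3, 8, 11, 10, 3] sum 41, len 6
Shortest qualifying length: 4.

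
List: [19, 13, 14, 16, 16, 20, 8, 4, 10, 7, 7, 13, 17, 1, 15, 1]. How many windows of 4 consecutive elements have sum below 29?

1

19 13 14 16 → sum 62
13 14 16 16 → sum 59
14 16 16 20 → sum 66
16 16 20 8 → sum 60
16 20 8 4 → sum 48
20 8 4 10 → sum 42
8 4 10 7 → sum 29
4 10 7 7 → sum 28  < 29 ✓
10 7 7 13 → sum 37
7 7 13 17 → sum 44
7 13 17 1 → sum 38
13 17 1 15 → sum 46
17 1 15 1 → sum 34
1 window satisfy the condition.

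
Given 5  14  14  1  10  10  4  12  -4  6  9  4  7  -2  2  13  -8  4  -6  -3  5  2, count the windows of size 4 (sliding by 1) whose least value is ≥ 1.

6

(5, 14, 14, 1) → min 1  ≥ 1 ✓
(14, 14, 1, 10) → min 1  ≥ 1 ✓
(14, 1, 10, 10) → min 1  ≥ 1 ✓
(1, 10, 10, 4) → min 1  ≥ 1 ✓
(10, 10, 4, 12) → min 4  ≥ 1 ✓
(10, 4, 12, -4) → min -4
(4, 12, -4, 6) → min -4
(12, -4, 6, 9) → min -4
(-4, 6, 9, 4) → min -4
(6, 9, 4, 7) → min 4  ≥ 1 ✓
(9, 4, 7, -2) → min -2
(4, 7, -2, 2) → min -2
(7, -2, 2, 13) → min -2
(-2, 2, 13, -8) → min -8
(2, 13, -8, 4) → min -8
(13, -8, 4, -6) → min -8
(-8, 4, -6, -3) → min -8
(4, -6, -3, 5) → min -6
(-6, -3, 5, 2) → min -6
6 windows satisfy the condition.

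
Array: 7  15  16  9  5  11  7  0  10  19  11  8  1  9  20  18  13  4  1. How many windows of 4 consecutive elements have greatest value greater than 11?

12

[7, 15, 16, 9] → max 16  > 11 ✓
[15, 16, 9, 5] → max 16  > 11 ✓
[16, 9, 5, 11] → max 16  > 11 ✓
[9, 5, 11, 7] → max 11
[5, 11, 7, 0] → max 11
[11, 7, 0, 10] → max 11
[7, 0, 10, 19] → max 19  > 11 ✓
[0, 10, 19, 11] → max 19  > 11 ✓
[10, 19, 11, 8] → max 19  > 11 ✓
[19, 11, 8, 1] → max 19  > 11 ✓
[11, 8, 1, 9] → max 11
[8, 1, 9, 20] → max 20  > 11 ✓
[1, 9, 20, 18] → max 20  > 11 ✓
[9, 20, 18, 13] → max 20  > 11 ✓
[20, 18, 13, 4] → max 20  > 11 ✓
[18, 13, 4, 1] → max 18  > 11 ✓
12 windows satisfy the condition.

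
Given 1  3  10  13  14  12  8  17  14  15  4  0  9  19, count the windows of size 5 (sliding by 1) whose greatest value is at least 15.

7

[1, 3, 10, 13, 14] → max 14
[3, 10, 13, 14, 12] → max 14
[10, 13, 14, 12, 8] → max 14
[13, 14, 12, 8, 17] → max 17  ≥ 15 ✓
[14, 12, 8, 17, 14] → max 17  ≥ 15 ✓
[12, 8, 17, 14, 15] → max 17  ≥ 15 ✓
[8, 17, 14, 15, 4] → max 17  ≥ 15 ✓
[17, 14, 15, 4, 0] → max 17  ≥ 15 ✓
[14, 15, 4, 0, 9] → max 15  ≥ 15 ✓
[15, 4, 0, 9, 19] → max 19  ≥ 15 ✓
7 windows satisfy the condition.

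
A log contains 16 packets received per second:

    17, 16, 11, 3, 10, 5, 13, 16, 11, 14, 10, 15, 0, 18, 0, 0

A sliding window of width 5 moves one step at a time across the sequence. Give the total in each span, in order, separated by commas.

57, 45, 42, 47, 55, 59, 64, 66, 50, 57, 43, 33

17 16 11 3 10 → sum 57
16 11 3 10 5 → sum 45
11 3 10 5 13 → sum 42
3 10 5 13 16 → sum 47
10 5 13 16 11 → sum 55
5 13 16 11 14 → sum 59
13 16 11 14 10 → sum 64
16 11 14 10 15 → sum 66
11 14 10 15 0 → sum 50
14 10 15 0 18 → sum 57
10 15 0 18 0 → sum 43
15 0 18 0 0 → sum 33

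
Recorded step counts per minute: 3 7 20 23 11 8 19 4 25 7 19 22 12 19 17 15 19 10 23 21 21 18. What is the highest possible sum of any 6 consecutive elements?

[3, 7, 20, 23, 11, 8] → sum 72
[7, 20, 23, 11, 8, 19] → sum 88
[20, 23, 11, 8, 19, 4] → sum 85
[23, 11, 8, 19, 4, 25] → sum 90
[11, 8, 19, 4, 25, 7] → sum 74
[8, 19, 4, 25, 7, 19] → sum 82
[19, 4, 25, 7, 19, 22] → sum 96
[4, 25, 7, 19, 22, 12] → sum 89
[25, 7, 19, 22, 12, 19] → sum 104
[7, 19, 22, 12, 19, 17] → sum 96
[19, 22, 12, 19, 17, 15] → sum 104
[22, 12, 19, 17, 15, 19] → sum 104
[12, 19, 17, 15, 19, 10] → sum 92
[19, 17, 15, 19, 10, 23] → sum 103
[17, 15, 19, 10, 23, 21] → sum 105
[15, 19, 10, 23, 21, 21] → sum 109
[19, 10, 23, 21, 21, 18] → sum 112
Highest of these is 112.

112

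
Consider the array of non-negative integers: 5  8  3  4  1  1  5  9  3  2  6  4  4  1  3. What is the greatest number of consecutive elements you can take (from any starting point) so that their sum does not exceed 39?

11

→ 5: sum 5, len 1
→ 8: sum 13, len 2
→ 3: sum 16, len 3
→ 4: sum 20, len 4
→ 1: sum 21, len 5
→ 1: sum 22, len 6
→ 5: sum 27, len 7
→ 9: sum 36, len 8
→ 3: sum 39, len 9
→ 2 (dropped 5): sum 36, len 9
→ 6 (dropped 8): sum 34, len 9
→ 4: sum 38, len 10
→ 4 (dropped 3): sum 39, len 10
→ 1 (dropped 4): sum 36, len 10
→ 3: sum 39, len 11
Longest length seen: 11.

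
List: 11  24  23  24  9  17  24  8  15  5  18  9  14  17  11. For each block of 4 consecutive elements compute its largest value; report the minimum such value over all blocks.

17

11 24 23 24 → max 24
24 23 24 9 → max 24
23 24 9 17 → max 24
24 9 17 24 → max 24
9 17 24 8 → max 24
17 24 8 15 → max 24
24 8 15 5 → max 24
8 15 5 18 → max 18
15 5 18 9 → max 18
5 18 9 14 → max 18
18 9 14 17 → max 18
9 14 17 11 → max 17
Minimum of these is 17.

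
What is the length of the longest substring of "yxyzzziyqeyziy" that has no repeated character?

5

[y] len 1
[y, x] len 2
[x, y] len 2
[x, y, z] len 3
[z] len 1
[z] len 1
[z, i] len 2
[z, i, y] len 3
[z, i, y, q] len 4
[z, i, y, q, e] len 5
[q, e, y] len 3
[q, e, y, z] len 4
[q, e, y, z, i] len 5
[z, i, y] len 3
Longest all-distinct length: 5.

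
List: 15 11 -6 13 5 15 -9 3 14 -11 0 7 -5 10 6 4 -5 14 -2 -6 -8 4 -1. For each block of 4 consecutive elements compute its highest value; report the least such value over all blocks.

4

[15, 11, -6, 13] → max 15
[11, -6, 13, 5] → max 13
[-6, 13, 5, 15] → max 15
[13, 5, 15, -9] → max 15
[5, 15, -9, 3] → max 15
[15, -9, 3, 14] → max 15
[-9, 3, 14, -11] → max 14
[3, 14, -11, 0] → max 14
[14, -11, 0, 7] → max 14
[-11, 0, 7, -5] → max 7
[0, 7, -5, 10] → max 10
[7, -5, 10, 6] → max 10
[-5, 10, 6, 4] → max 10
[10, 6, 4, -5] → max 10
[6, 4, -5, 14] → max 14
[4, -5, 14, -2] → max 14
[-5, 14, -2, -6] → max 14
[14, -2, -6, -8] → max 14
[-2, -6, -8, 4] → max 4
[-6, -8, 4, -1] → max 4
Least of these is 4.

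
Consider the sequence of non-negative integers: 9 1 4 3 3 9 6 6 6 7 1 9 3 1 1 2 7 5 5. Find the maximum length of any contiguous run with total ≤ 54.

add 9: [9] sum 9, len 1
add 1: [9, 1] sum 10, len 2
add 4: [9, 1, 4] sum 14, len 3
add 3: [9, 1, 4, 3] sum 17, len 4
add 3: [9, 1, 4, 3, 3] sum 20, len 5
add 9: [9, 1, 4, 3, 3, 9] sum 29, len 6
add 6: [9, 1, 4, 3, 3, 9, 6] sum 35, len 7
add 6: [9, 1, 4, 3, 3, 9, 6, 6] sum 41, len 8
add 6: [9, 1, 4, 3, 3, 9, 6, 6, 6] sum 47, len 9
add 7: [9, 1, 4, 3, 3, 9, 6, 6, 6, 7] sum 54, len 10
add 1: [1, 4, 3, 3, 9, 6, 6, 6, 7, 1] sum 46, len 10
add 9: [4, 3, 3, 9, 6, 6, 6, 7, 1, 9] sum 54, len 10
add 3: [3, 3, 9, 6, 6, 6, 7, 1, 9, 3] sum 53, len 10
add 1: [3, 3, 9, 6, 6, 6, 7, 1, 9, 3, 1] sum 54, len 11
add 1: [3, 9, 6, 6, 6, 7, 1, 9, 3, 1, 1] sum 52, len 11
add 2: [3, 9, 6, 6, 6, 7, 1, 9, 3, 1, 1, 2] sum 54, len 12
add 7: [6, 6, 6, 7, 1, 9, 3, 1, 1, 2, 7] sum 49, len 11
add 5: [6, 6, 6, 7, 1, 9, 3, 1, 1, 2, 7, 5] sum 54, len 12
add 5: [6, 6, 7, 1, 9, 3, 1, 1, 2, 7, 5, 5] sum 53, len 12
Longest length seen: 12.

12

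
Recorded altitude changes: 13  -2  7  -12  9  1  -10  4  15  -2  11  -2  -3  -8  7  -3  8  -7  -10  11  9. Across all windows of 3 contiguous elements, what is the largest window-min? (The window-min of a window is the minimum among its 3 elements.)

-2

13 -2 7 → min -2
-2 7 -12 → min -12
7 -12 9 → min -12
-12 9 1 → min -12
9 1 -10 → min -10
1 -10 4 → min -10
-10 4 15 → min -10
4 15 -2 → min -2
15 -2 11 → min -2
-2 11 -2 → min -2
11 -2 -3 → min -3
-2 -3 -8 → min -8
-3 -8 7 → min -8
-8 7 -3 → min -8
7 -3 8 → min -3
-3 8 -7 → min -7
8 -7 -10 → min -10
-7 -10 11 → min -10
-10 11 9 → min -10
Largest of these is -2.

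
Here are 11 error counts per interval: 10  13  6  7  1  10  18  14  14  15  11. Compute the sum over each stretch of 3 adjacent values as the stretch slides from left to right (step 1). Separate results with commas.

29, 26, 14, 18, 29, 42, 46, 43, 40

(10, 13, 6) → sum 29
(13, 6, 7) → sum 26
(6, 7, 1) → sum 14
(7, 1, 10) → sum 18
(1, 10, 18) → sum 29
(10, 18, 14) → sum 42
(18, 14, 14) → sum 46
(14, 14, 15) → sum 43
(14, 15, 11) → sum 40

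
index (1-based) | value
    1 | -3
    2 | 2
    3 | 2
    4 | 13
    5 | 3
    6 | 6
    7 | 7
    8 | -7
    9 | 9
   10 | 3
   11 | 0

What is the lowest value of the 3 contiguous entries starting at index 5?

3

Elements at indices 5..7: 3, 6, 7
min(3, 6, 7) = 3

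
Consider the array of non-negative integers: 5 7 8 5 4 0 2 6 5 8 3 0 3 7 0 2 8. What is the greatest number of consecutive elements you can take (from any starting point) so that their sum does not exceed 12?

5

Extend to the right; shrink from the left whenever the sum exceeds 12:
→ 5: sum 5, len 1
→ 7: sum 12, len 2
→ 8 (dropped 5, 7): sum 8, len 1
→ 5 (dropped 8): sum 5, len 1
→ 4: sum 9, len 2
→ 0: sum 9, len 3
→ 2: sum 11, len 4
→ 6 (dropped 5): sum 12, len 4
→ 5 (dropped 4, 0, 2): sum 11, len 2
→ 8 (dropped 6, 5): sum 8, len 1
→ 3: sum 11, len 2
→ 0: sum 11, len 3
→ 3 (dropped 8): sum 6, len 3
→ 7 (dropped 3): sum 10, len 3
→ 0: sum 10, len 4
→ 2: sum 12, len 5
→ 8 (dropped 0, 3, 7): sum 10, len 3
Longest length seen: 5.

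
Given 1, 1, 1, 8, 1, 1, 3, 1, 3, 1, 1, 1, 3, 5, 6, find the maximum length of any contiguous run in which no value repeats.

4

add 1: [1] len 1
add 1 (repeat 1, move left end past it): [1] len 1
add 1 (repeat 1, move left end past it): [1] len 1
add 8: [1, 8] len 2
add 1 (repeat 1, move left end past it): [8, 1] len 2
add 1 (repeat 1, move left end past it): [1] len 1
add 3: [1, 3] len 2
add 1 (repeat 1, move left end past it): [3, 1] len 2
add 3 (repeat 3, move left end past it): [1, 3] len 2
add 1 (repeat 1, move left end past it): [3, 1] len 2
add 1 (repeat 1, move left end past it): [1] len 1
add 1 (repeat 1, move left end past it): [1] len 1
add 3: [1, 3] len 2
add 5: [1, 3, 5] len 3
add 6: [1, 3, 5, 6] len 4
Longest all-distinct length: 4.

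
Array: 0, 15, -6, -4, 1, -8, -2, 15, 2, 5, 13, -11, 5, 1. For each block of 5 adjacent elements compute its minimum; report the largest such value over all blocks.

Window mins for each of the 10 positions:
(0, 15, -6, -4, 1) → min -6
(15, -6, -4, 1, -8) → min -8
(-6, -4, 1, -8, -2) → min -8
(-4, 1, -8, -2, 15) → min -8
(1, -8, -2, 15, 2) → min -8
(-8, -2, 15, 2, 5) → min -8
(-2, 15, 2, 5, 13) → min -2
(15, 2, 5, 13, -11) → min -11
(2, 5, 13, -11, 5) → min -11
(5, 13, -11, 5, 1) → min -11
Largest of these is -2.

-2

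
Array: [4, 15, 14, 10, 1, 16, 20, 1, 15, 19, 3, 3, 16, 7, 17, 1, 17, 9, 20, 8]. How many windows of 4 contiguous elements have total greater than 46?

5

4 15 14 10 → sum 43
15 14 10 1 → sum 40
14 10 1 16 → sum 41
10 1 16 20 → sum 47  > 46 ✓
1 16 20 1 → sum 38
16 20 1 15 → sum 52  > 46 ✓
20 1 15 19 → sum 55  > 46 ✓
1 15 19 3 → sum 38
15 19 3 3 → sum 40
19 3 3 16 → sum 41
3 3 16 7 → sum 29
3 16 7 17 → sum 43
16 7 17 1 → sum 41
7 17 1 17 → sum 42
17 1 17 9 → sum 44
1 17 9 20 → sum 47  > 46 ✓
17 9 20 8 → sum 54  > 46 ✓
5 windows satisfy the condition.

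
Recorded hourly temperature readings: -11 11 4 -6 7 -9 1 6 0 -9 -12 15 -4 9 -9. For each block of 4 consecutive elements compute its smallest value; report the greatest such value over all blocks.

Window mins for each of the 12 positions:
-11 11 4 -6 → min -11
11 4 -6 7 → min -6
4 -6 7 -9 → min -9
-6 7 -9 1 → min -9
7 -9 1 6 → min -9
-9 1 6 0 → min -9
1 6 0 -9 → min -9
6 0 -9 -12 → min -12
0 -9 -12 15 → min -12
-9 -12 15 -4 → min -12
-12 15 -4 9 → min -12
15 -4 9 -9 → min -9
Greatest of these is -6.

-6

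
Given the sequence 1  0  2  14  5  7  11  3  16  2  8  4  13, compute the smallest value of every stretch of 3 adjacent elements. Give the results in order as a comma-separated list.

0, 0, 2, 5, 5, 3, 3, 2, 2, 2, 4

Sliding a size-3 window across the 13 values:
1 0 2 → min 0
0 2 14 → min 0
2 14 5 → min 2
14 5 7 → min 5
5 7 11 → min 5
7 11 3 → min 3
11 3 16 → min 3
3 16 2 → min 2
16 2 8 → min 2
2 8 4 → min 2
8 4 13 → min 4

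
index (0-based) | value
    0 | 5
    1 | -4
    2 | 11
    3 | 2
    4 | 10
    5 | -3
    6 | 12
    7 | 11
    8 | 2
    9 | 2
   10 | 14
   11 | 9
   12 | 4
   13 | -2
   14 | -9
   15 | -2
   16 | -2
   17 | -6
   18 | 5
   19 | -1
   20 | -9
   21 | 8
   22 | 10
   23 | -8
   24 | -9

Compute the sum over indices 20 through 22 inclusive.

Elements at indices 20..22: -9, 8, 10
sum(-9, 8, 10) = 9

9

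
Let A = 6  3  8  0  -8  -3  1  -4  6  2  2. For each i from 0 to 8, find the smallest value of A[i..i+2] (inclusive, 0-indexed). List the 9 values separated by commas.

3, 0, -8, -8, -8, -4, -4, -4, 2

6 3 8 → min 3
3 8 0 → min 0
8 0 -8 → min -8
0 -8 -3 → min -8
-8 -3 1 → min -8
-3 1 -4 → min -4
1 -4 6 → min -4
-4 6 2 → min -4
6 2 2 → min 2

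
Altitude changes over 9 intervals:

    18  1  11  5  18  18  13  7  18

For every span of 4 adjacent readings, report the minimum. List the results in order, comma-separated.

1, 1, 5, 5, 7, 7

[18, 1, 11, 5] → min 1
[1, 11, 5, 18] → min 1
[11, 5, 18, 18] → min 5
[5, 18, 18, 13] → min 5
[18, 18, 13, 7] → min 7
[18, 13, 7, 18] → min 7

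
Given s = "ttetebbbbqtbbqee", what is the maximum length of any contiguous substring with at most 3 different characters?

9

add t: window [t] (1 distinct), len 1
add t: window [t, t] (1 distinct), len 2
add e: window [t, t, e] (2 distinct), len 3
add t: window [t, t, e, t] (2 distinct), len 4
add e: window [t, t, e, t, e] (2 distinct), len 5
add b: window [t, t, e, t, e, b] (3 distinct), len 6
add b: window [t, t, e, t, e, b, b] (3 distinct), len 7
add b: window [t, t, e, t, e, b, b, b] (3 distinct), len 8
add b: window [t, t, e, t, e, b, b, b, b] (3 distinct), len 9
add q: window [e, b, b, b, b, q] (3 distinct), len 6
add t: window [b, b, b, b, q, t] (3 distinct), len 6
add b: window [b, b, b, b, q, t, b] (3 distinct), len 7
add b: window [b, b, b, b, q, t, b, b] (3 distinct), len 8
add q: window [b, b, b, b, q, t, b, b, q] (3 distinct), len 9
add e: window [b, b, q, e] (3 distinct), len 4
add e: window [b, b, q, e, e] (3 distinct), len 5
Longest length with ≤3 distinct: 9.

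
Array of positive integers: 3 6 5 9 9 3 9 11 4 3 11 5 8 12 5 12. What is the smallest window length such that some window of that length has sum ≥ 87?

12

add 3: running sum 3 < 87
add 6: running sum 9 < 87
add 5: running sum 14 < 87
add 9: running sum 23 < 87
add 9: running sum 32 < 87
add 3: running sum 35 < 87
add 9: running sum 44 < 87
add 11: running sum 55 < 87
add 4: running sum 59 < 87
add 3: running sum 62 < 87
add 11: running sum 73 < 87
add 5: running sum 78 < 87
add 8: running sum 86 < 87
end 13: [5, 9, 9, 3, 9, 11, 4, 3, 11, 5, 8, 12] sum 89, len 12
end 14: [9, 9, 3, 9, 11, 4, 3, 11, 5, 8, 12, 5] sum 89, len 12
end 15: [9, 3, 9, 11, 4, 3, 11, 5, 8, 12, 5, 12] sum 92, len 12
Shortest qualifying length: 12.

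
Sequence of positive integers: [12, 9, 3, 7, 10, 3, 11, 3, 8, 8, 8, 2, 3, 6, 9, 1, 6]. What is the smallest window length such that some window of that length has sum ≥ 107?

17

add 12: running sum 12 < 107
add 9: running sum 21 < 107
add 3: running sum 24 < 107
add 7: running sum 31 < 107
add 10: running sum 41 < 107
add 3: running sum 44 < 107
add 11: running sum 55 < 107
add 3: running sum 58 < 107
add 8: running sum 66 < 107
add 8: running sum 74 < 107
add 8: running sum 82 < 107
add 2: running sum 84 < 107
add 3: running sum 87 < 107
add 6: running sum 93 < 107
add 9: running sum 102 < 107
add 1: running sum 103 < 107
end 16: [12, 9, 3, 7, 10, 3, 11, 3, 8, 8, 8, 2, 3, 6, 9, 1, 6] sum 109, len 17
Shortest qualifying length: 17.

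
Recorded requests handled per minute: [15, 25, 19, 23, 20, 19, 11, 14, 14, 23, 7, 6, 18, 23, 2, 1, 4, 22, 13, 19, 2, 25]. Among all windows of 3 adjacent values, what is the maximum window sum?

Each size-3 window and its sum:
15 25 19 → sum 59
25 19 23 → sum 67
19 23 20 → sum 62
23 20 19 → sum 62
20 19 11 → sum 50
19 11 14 → sum 44
11 14 14 → sum 39
14 14 23 → sum 51
14 23 7 → sum 44
23 7 6 → sum 36
7 6 18 → sum 31
6 18 23 → sum 47
18 23 2 → sum 43
23 2 1 → sum 26
2 1 4 → sum 7
1 4 22 → sum 27
4 22 13 → sum 39
22 13 19 → sum 54
13 19 2 → sum 34
19 2 25 → sum 46
Maximum of these is 67.

67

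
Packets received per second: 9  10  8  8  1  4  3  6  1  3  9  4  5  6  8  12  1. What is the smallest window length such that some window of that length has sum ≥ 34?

4

Extend right; whenever the sum reaches 34, record the length and shrink from the left:
add 9: running sum 9 < 34
add 10: running sum 19 < 34
add 8: running sum 27 < 34
end 3: [9, 10, 8, 8] sum 35, len 4
end 4: [9, 10, 8, 8, 1] sum 36, len 5
end 5: [9, 10, 8, 8, 1, 4] sum 40, len 6
end 6: [10, 8, 8, 1, 4, 3] sum 34, len 6
end 7: [10, 8, 8, 1, 4, 3, 6] sum 40, len 7
end 8: [10, 8, 8, 1, 4, 3, 6, 1] sum 41, len 8
end 9: [8, 8, 1, 4, 3, 6, 1, 3] sum 34, len 8
end 10: [8, 1, 4, 3, 6, 1, 3, 9] sum 35, len 8
end 11: [8, 1, 4, 3, 6, 1, 3, 9, 4] sum 39, len 9
end 12: [4, 3, 6, 1, 3, 9, 4, 5] sum 35, len 8
end 13: [6, 1, 3, 9, 4, 5, 6] sum 34, len 7
end 14: [3, 9, 4, 5, 6, 8] sum 35, len 6
end 15: [4, 5, 6, 8, 12] sum 35, len 5
end 16: [4, 5, 6, 8, 12, 1] sum 36, len 6
Shortest qualifying length: 4.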